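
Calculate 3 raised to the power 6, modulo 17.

Step 1: Compute 3^6 mod 17 step by step, reducing modulo 17 at each step.
  3^1 mod 17 = 3
  3^2 mod 17 = (3 * 3) mod 17 = 9
  3^3 mod 17 = (9 * 3) mod 17 = 10
  3^4 mod 17 = (10 * 3) mod 17 = 13
  3^5 mod 17 = (13 * 3) mod 17 = 5
  3^6 mod 17 = (5 * 3) mod 17 = 15
Step 2: Result = 15.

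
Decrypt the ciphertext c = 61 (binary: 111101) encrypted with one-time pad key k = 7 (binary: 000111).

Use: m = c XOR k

Step 1: XOR ciphertext with key:
  Ciphertext: 111101
  Key:        000111
  XOR:        111010
Step 2: Plaintext = 111010 = 58 in decimal.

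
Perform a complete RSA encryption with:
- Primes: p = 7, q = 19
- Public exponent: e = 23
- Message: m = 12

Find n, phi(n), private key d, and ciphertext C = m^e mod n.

Step 1: n = 7 * 19 = 133.
Step 2: phi(n) = (7-1)(19-1) = 6 * 18 = 108.
Step 3: Find d = 23^(-1) mod 108 = 47.
  Verify: 23 * 47 = 1081 = 1 (mod 108).
Step 4: C = 12^23 mod 133 = 122.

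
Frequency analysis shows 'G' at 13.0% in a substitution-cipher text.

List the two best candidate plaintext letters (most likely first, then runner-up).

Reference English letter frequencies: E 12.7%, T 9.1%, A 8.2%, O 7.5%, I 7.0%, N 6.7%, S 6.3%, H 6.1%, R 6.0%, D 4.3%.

Step 1: Observed frequency of 'G' is 13.0%.
Step 2: Compute distances to each reference frequency and sort:
  E (12.7%): difference = 0.3% <-- BEST
  T (9.1%): difference = 3.9% <-- RUNNER-UP
  A (8.2%): difference = 4.8%
  O (7.5%): difference = 5.5%
  I (7.0%): difference = 6.0%
Step 3: Most likely is 'E' (12.7%, diff 0.3%); second most likely is 'T' (9.1%, diff 3.9%).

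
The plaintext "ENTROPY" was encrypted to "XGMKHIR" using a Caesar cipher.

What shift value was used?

Step 1: Compare first letters: E (position 4) -> X (position 23).
Step 2: Shift = (23 - 4) mod 26 = 19.
The shift value is 19.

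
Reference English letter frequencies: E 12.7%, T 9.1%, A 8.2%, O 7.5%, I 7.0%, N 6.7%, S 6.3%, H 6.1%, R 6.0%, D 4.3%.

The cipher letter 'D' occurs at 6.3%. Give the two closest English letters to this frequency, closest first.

Step 1: Observed frequency of 'D' is 6.3%.
Step 2: Compute distances to each reference frequency and sort:
  S (6.3%): difference = 0.0% <-- BEST
  H (6.1%): difference = 0.2% <-- RUNNER-UP
  R (6.0%): difference = 0.3%
  N (6.7%): difference = 0.4%
  I (7.0%): difference = 0.7%
Step 3: Most likely is 'S' (6.3%, diff 0.0%); second most likely is 'H' (6.1%, diff 0.2%).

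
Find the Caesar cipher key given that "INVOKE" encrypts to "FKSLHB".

Step 1: Compare first letters: I (position 8) -> F (position 5).
Step 2: Shift = (5 - 8) mod 26 = 23.
The shift value is 23.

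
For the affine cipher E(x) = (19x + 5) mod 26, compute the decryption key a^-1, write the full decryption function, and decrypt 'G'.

Step 1: Find a^-1, the modular inverse of 19 mod 26.
Step 2: We need 19 * a^-1 = 1 (mod 26).
Step 3: 19 * 11 = 209 = 8 * 26 + 1, so a^-1 = 11.
Step 4: D(y) = 11(y - 5) mod 26.
Step 5: Apply to 'G' (y = 6): D(6) = 11 * (6 - 5) mod 26 = 11 * 1 mod 26 = 11 -> 'L'.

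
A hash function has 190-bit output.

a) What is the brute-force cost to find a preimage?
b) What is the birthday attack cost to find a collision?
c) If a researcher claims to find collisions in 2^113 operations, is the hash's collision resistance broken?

Step 1: Preimage resistance requires brute-force of 2^190 operations.
Step 2: Collision resistance (birthday bound) = 2^(190/2) = 2^95.
Step 3: The claimed attack costs 2^113 operations.
Step 4: Since 2^113 >= 2^95, the claimed attack is no faster than the generic birthday attack, so this does not break collision resistance.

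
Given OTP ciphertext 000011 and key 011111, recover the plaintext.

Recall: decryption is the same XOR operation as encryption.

Step 1: XOR ciphertext with key:
  Ciphertext: 000011
  Key:        011111
  XOR:        011100
Step 2: Plaintext = 011100 = 28 in decimal.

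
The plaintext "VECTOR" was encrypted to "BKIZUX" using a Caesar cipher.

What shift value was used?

Step 1: Compare first letters: V (position 21) -> B (position 1).
Step 2: Shift = (1 - 21) mod 26 = 6.
The shift value is 6.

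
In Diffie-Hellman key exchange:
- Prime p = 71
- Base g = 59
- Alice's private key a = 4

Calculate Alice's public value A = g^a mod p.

Step 1: A = g^a mod p = 59^4 mod 71.
  59^1 mod 71 = 59
  59^2 mod 71 = (59 * 59) mod 71 = 2
  59^3 mod 71 = (2 * 59) mod 71 = 47
  59^4 mod 71 = (47 * 59) mod 71 = 4
Result: A = 4.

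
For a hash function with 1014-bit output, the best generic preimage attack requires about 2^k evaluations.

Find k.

Step 1: The hash has a 1014-bit output.
Step 2: Preimage resistance means: given a digest h(x), it should be infeasible to find any input that hashes to it.
With a 1014-bit output there are 2^1014 possible digests, so a generic brute-force preimage search costs about 2^1014 evaluations.
Step 3: Security level = 1014 bits.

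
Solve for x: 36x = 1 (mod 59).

Step 1: We need x such that 36 * x = 1 (mod 59).
Step 2: Using the extended Euclidean algorithm or trial:
  36 * 41 = 1476 = 25 * 59 + 1.
Step 3: Since 1476 mod 59 = 1, the inverse is x = 41.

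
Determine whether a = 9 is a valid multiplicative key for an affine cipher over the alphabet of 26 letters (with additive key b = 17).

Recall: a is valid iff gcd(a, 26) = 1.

Step 1: Compute gcd(9, 26).
Step 2: gcd(9, 26) = 1.
Since gcd = 1, 9 is coprime with 26, so it is a valid key.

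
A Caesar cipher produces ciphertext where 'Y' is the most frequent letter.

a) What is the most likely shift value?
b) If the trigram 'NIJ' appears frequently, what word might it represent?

Step 1: In English, 'E' is the most frequent letter (12.7%).
Step 2: The most frequent ciphertext letter is 'Y' (position 24).
Step 3: Shift = (24 - 4) mod 26 = 20.
Step 4: Decrypt 'NIJ' by shifting back 20:
  N -> T
  I -> O
  J -> P
Step 5: 'NIJ' decrypts to 'TOP'.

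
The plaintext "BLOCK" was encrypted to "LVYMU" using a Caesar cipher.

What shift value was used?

Step 1: Compare first letters: B (position 1) -> L (position 11).
Step 2: Shift = (11 - 1) mod 26 = 10.
The shift value is 10.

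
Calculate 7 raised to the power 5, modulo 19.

Step 1: Compute 7^5 mod 19 step by step, reducing modulo 19 at each step.
  7^1 mod 19 = 7
  7^2 mod 19 = (7 * 7) mod 19 = 11
  7^3 mod 19 = (11 * 7) mod 19 = 1
  7^4 mod 19 = (1 * 7) mod 19 = 7
  7^5 mod 19 = (7 * 7) mod 19 = 11
Step 2: Result = 11.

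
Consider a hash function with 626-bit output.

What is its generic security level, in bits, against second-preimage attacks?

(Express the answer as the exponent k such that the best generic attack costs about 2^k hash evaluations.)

Step 1: The hash has a 626-bit output.
Step 2: Second-preimage resistance means: given a specific input x, it should be infeasible to find a different y with h(y) = h(x).
With a 626-bit output, a generic search for a second preimage costs about 2^626 evaluations (each trial matches the fixed target with probability 2^-626).
Step 3: Security level = 626 bits.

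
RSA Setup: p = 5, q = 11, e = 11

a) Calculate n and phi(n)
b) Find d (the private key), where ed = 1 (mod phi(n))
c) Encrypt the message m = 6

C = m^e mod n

Step 1: n = 5 * 11 = 55.
Step 2: phi(n) = (5-1)(11-1) = 4 * 10 = 40.
Step 3: Find d = 11^(-1) mod 40 = 11.
  Verify: 11 * 11 = 121 = 1 (mod 40).
Step 4: C = 6^11 mod 55 = 6.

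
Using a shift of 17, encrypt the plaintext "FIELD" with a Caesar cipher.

Step 1: For each letter, shift forward by 17 positions (mod 26).
  F (position 5) -> position (5+17) mod 26 = 22 -> W
  I (position 8) -> position (8+17) mod 26 = 25 -> Z
  E (position 4) -> position (4+17) mod 26 = 21 -> V
  L (position 11) -> position (11+17) mod 26 = 2 -> C
  D (position 3) -> position (3+17) mod 26 = 20 -> U
Result: WZVCU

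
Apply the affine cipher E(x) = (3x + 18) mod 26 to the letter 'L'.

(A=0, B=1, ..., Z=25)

Step 1: Convert 'L' to number: x = 11.
Step 2: E(11) = (3 * 11 + 18) mod 26 = 51 mod 26 = 25.
Step 3: Convert 25 back to letter: Z.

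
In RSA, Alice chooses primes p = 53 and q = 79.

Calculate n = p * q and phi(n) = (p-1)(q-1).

Step 1: n = p * q = 53 * 79 = 4187.
Step 2: phi(n) = (p-1)(q-1) = 52 * 78 = 4056.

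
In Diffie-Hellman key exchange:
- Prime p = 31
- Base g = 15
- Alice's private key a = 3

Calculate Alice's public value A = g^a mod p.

Step 1: A = g^a mod p = 15^3 mod 31.
  15^1 mod 31 = 15
  15^2 mod 31 = (15 * 15) mod 31 = 8
  15^3 mod 31 = (8 * 15) mod 31 = 27
Result: A = 27.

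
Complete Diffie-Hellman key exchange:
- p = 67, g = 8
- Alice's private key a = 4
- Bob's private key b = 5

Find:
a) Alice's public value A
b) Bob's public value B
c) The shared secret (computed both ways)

Step 1: A = g^a mod p = 8^4 mod 67 = 9.
Step 2: B = g^b mod p = 8^5 mod 67 = 5.
Step 3: Alice computes s = B^a mod p = 5^4 mod 67 = 22.
Step 4: Bob computes s = A^b mod p = 9^5 mod 67 = 22.
Both sides agree: shared secret = 22.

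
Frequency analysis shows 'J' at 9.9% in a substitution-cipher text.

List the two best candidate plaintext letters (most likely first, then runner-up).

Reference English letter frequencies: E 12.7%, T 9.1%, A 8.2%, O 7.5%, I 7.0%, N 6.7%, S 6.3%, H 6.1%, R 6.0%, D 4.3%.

Step 1: Observed frequency of 'J' is 9.9%.
Step 2: Compute distances to each reference frequency and sort:
  T (9.1%): difference = 0.8% <-- BEST
  A (8.2%): difference = 1.7% <-- RUNNER-UP
  O (7.5%): difference = 2.4%
  E (12.7%): difference = 2.8%
  I (7.0%): difference = 2.9%
Step 3: Most likely is 'T' (9.1%, diff 0.8%); second most likely is 'A' (8.2%, diff 1.7%).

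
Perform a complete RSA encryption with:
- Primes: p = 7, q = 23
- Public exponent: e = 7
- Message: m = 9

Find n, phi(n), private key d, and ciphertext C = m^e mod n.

Step 1: n = 7 * 23 = 161.
Step 2: phi(n) = (7-1)(23-1) = 6 * 22 = 132.
Step 3: Find d = 7^(-1) mod 132 = 19.
  Verify: 7 * 19 = 133 = 1 (mod 132).
Step 4: C = 9^7 mod 161 = 142.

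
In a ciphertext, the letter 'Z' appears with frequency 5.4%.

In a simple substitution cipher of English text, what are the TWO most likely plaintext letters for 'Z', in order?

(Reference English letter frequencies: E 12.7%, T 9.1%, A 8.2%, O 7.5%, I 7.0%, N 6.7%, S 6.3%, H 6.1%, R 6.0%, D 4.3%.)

Step 1: Observed frequency of 'Z' is 5.4%.
Step 2: Compute distances to each reference frequency and sort:
  R (6.0%): difference = 0.6% <-- BEST
  H (6.1%): difference = 0.7% <-- RUNNER-UP
  S (6.3%): difference = 0.9%
  D (4.3%): difference = 1.1%
  N (6.7%): difference = 1.3%
Step 3: Most likely is 'R' (6.0%, diff 0.6%); second most likely is 'H' (6.1%, diff 0.7%).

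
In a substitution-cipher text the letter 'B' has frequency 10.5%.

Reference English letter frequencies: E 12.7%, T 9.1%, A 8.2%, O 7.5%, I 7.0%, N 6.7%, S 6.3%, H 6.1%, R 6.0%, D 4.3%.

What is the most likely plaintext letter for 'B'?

Step 1: The observed frequency is 10.5%.
Step 2: Compare with English frequencies:
  E: 12.7% (difference: 2.2%)
  T: 9.1% (difference: 1.4%) <-- closest
  A: 8.2% (difference: 2.3%)
  O: 7.5% (difference: 3.0%)
  I: 7.0% (difference: 3.5%)
  N: 6.7% (difference: 3.8%)
  S: 6.3% (difference: 4.2%)
  H: 6.1% (difference: 4.4%)
  R: 6.0% (difference: 4.5%)
  D: 4.3% (difference: 6.2%)
Step 3: 'B' most likely represents 'T' (frequency 9.1%).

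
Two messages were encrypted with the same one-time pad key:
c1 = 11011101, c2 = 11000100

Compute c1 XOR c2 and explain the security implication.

Step 1: c1 XOR c2 = (m1 XOR k) XOR (m2 XOR k).
Step 2: By XOR associativity/commutativity: = m1 XOR m2 XOR k XOR k = m1 XOR m2.
Step 3: 11011101 XOR 11000100 = 00011001 = 25.
Step 4: The key cancels out! An attacker learns m1 XOR m2 = 25, revealing the relationship between plaintexts.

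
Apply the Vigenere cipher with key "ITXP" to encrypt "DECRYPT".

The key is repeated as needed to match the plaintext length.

Step 1: Repeat key to match plaintext length:
  Plaintext: DECRYPT
  Key:       ITXPITX
Step 2: Encrypt each letter:
  D(3) + I(8) = (3+8) mod 26 = 11 = L
  E(4) + T(19) = (4+19) mod 26 = 23 = X
  C(2) + X(23) = (2+23) mod 26 = 25 = Z
  R(17) + P(15) = (17+15) mod 26 = 6 = G
  Y(24) + I(8) = (24+8) mod 26 = 6 = G
  P(15) + T(19) = (15+19) mod 26 = 8 = I
  T(19) + X(23) = (19+23) mod 26 = 16 = Q
Ciphertext: LXZGGIQ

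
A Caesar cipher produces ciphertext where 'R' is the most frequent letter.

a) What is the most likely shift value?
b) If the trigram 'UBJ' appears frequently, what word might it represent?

Step 1: In English, 'E' is the most frequent letter (12.7%).
Step 2: The most frequent ciphertext letter is 'R' (position 17).
Step 3: Shift = (17 - 4) mod 26 = 13.
Step 4: Decrypt 'UBJ' by shifting back 13:
  U -> H
  B -> O
  J -> W
Step 5: 'UBJ' decrypts to 'HOW'.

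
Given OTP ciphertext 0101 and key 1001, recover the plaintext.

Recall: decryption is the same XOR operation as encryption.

Step 1: XOR ciphertext with key:
  Ciphertext: 0101
  Key:        1001
  XOR:        1100
Step 2: Plaintext = 1100 = 12 in decimal.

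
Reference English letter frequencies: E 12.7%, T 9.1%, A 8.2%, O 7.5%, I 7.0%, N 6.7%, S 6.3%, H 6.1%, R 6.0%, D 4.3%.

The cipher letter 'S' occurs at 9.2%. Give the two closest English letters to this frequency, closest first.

Step 1: Observed frequency of 'S' is 9.2%.
Step 2: Compute distances to each reference frequency and sort:
  T (9.1%): difference = 0.1% <-- BEST
  A (8.2%): difference = 1.0% <-- RUNNER-UP
  O (7.5%): difference = 1.7%
  I (7.0%): difference = 2.2%
  N (6.7%): difference = 2.5%
Step 3: Most likely is 'T' (9.1%, diff 0.1%); second most likely is 'A' (8.2%, diff 1.0%).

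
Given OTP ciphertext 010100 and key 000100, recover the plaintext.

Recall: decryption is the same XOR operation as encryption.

Step 1: XOR ciphertext with key:
  Ciphertext: 010100
  Key:        000100
  XOR:        010000
Step 2: Plaintext = 010000 = 16 in decimal.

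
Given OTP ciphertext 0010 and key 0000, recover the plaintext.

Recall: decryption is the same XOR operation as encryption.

Step 1: XOR ciphertext with key:
  Ciphertext: 0010
  Key:        0000
  XOR:        0010
Step 2: Plaintext = 0010 = 2 in decimal.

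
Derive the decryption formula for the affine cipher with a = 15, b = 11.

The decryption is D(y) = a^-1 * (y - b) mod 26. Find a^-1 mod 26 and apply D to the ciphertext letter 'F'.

Step 1: Find a^-1, the modular inverse of 15 mod 26.
Step 2: We need 15 * a^-1 = 1 (mod 26).
Step 3: 15 * 7 = 105 = 4 * 26 + 1, so a^-1 = 7.
Step 4: D(y) = 7(y - 11) mod 26.
Step 5: Apply to 'F' (y = 5): D(5) = 7 * (5 - 11) mod 26 = 7 * -6 mod 26 = 10 -> 'K'.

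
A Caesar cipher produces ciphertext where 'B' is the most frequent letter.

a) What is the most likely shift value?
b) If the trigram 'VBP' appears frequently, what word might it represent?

Step 1: In English, 'E' is the most frequent letter (12.7%).
Step 2: The most frequent ciphertext letter is 'B' (position 1).
Step 3: Shift = (1 - 4) mod 26 = 23.
Step 4: Decrypt 'VBP' by shifting back 23:
  V -> Y
  B -> E
  P -> S
Step 5: 'VBP' decrypts to 'YES'.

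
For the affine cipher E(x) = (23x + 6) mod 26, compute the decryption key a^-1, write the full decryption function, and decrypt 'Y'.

Step 1: Find a^-1, the modular inverse of 23 mod 26.
Step 2: We need 23 * a^-1 = 1 (mod 26).
Step 3: 23 * 17 = 391 = 15 * 26 + 1, so a^-1 = 17.
Step 4: D(y) = 17(y - 6) mod 26.
Step 5: Apply to 'Y' (y = 24): D(24) = 17 * (24 - 6) mod 26 = 17 * 18 mod 26 = 20 -> 'U'.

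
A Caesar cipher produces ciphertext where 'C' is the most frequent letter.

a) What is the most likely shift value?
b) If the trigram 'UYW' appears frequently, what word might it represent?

Step 1: In English, 'E' is the most frequent letter (12.7%).
Step 2: The most frequent ciphertext letter is 'C' (position 2).
Step 3: Shift = (2 - 4) mod 26 = 24.
Step 4: Decrypt 'UYW' by shifting back 24:
  U -> W
  Y -> A
  W -> Y
Step 5: 'UYW' decrypts to 'WAY'.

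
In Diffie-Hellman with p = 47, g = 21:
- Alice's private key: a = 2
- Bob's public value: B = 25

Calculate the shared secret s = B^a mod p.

Step 1: s = B^a mod p = 25^2 mod 47.
  25^1 mod 47 = 25
  25^2 mod 47 = (25 * 25) mod 47 = 14
Result: shared secret = 14.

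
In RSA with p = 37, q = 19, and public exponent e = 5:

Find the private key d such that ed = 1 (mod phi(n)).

Step 1: n = 37 * 19 = 703.
Step 2: phi(n) = 36 * 18 = 648.
Step 3: Find d such that 5 * d = 1 (mod 648).
Step 4: d = 5^(-1) mod 648 = 389.
Verification: 5 * 389 = 1945 = 3 * 648 + 1.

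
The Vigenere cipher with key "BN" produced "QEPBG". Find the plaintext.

Step 1: Extend key: BNBNB
Step 2: Decrypt each letter (c - k) mod 26:
  Q(16) - B(1) = (16-1) mod 26 = 15 = P
  E(4) - N(13) = (4-13) mod 26 = 17 = R
  P(15) - B(1) = (15-1) mod 26 = 14 = O
  B(1) - N(13) = (1-13) mod 26 = 14 = O
  G(6) - B(1) = (6-1) mod 26 = 5 = F
Plaintext: PROOF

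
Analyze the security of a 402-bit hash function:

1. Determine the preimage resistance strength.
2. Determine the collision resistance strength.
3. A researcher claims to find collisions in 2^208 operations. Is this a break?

Step 1: Preimage resistance requires brute-force of 2^402 operations.
Step 2: Collision resistance (birthday bound) = 2^(402/2) = 2^201.
Step 3: The claimed attack costs 2^208 operations.
Step 4: Since 2^208 >= 2^201, the claimed attack is no faster than the generic birthday attack, so this does not break collision resistance.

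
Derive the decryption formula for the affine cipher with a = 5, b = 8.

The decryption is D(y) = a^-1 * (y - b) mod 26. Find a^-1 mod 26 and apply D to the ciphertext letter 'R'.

Step 1: Find a^-1, the modular inverse of 5 mod 26.
Step 2: We need 5 * a^-1 = 1 (mod 26).
Step 3: 5 * 21 = 105 = 4 * 26 + 1, so a^-1 = 21.
Step 4: D(y) = 21(y - 8) mod 26.
Step 5: Apply to 'R' (y = 17): D(17) = 21 * (17 - 8) mod 26 = 21 * 9 mod 26 = 7 -> 'H'.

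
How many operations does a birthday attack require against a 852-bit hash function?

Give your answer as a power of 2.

Step 1: The birthday paradox gives collision probability ~50% after sqrt(2^n) = 2^(n/2) hashes.
Step 2: For 852-bit output: 2^(852/2) = 2^426.
Step 3: Approximately 2^426 hash computations needed.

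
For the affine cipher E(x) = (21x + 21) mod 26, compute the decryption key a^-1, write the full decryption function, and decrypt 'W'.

Step 1: Find a^-1, the modular inverse of 21 mod 26.
Step 2: We need 21 * a^-1 = 1 (mod 26).
Step 3: 21 * 5 = 105 = 4 * 26 + 1, so a^-1 = 5.
Step 4: D(y) = 5(y - 21) mod 26.
Step 5: Apply to 'W' (y = 22): D(22) = 5 * (22 - 21) mod 26 = 5 * 1 mod 26 = 5 -> 'F'.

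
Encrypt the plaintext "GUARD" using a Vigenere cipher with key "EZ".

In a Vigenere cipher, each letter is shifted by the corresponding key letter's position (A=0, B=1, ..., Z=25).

Step 1: Repeat key to match plaintext length:
  Plaintext: GUARD
  Key:       EZEZE
Step 2: Encrypt each letter:
  G(6) + E(4) = (6+4) mod 26 = 10 = K
  U(20) + Z(25) = (20+25) mod 26 = 19 = T
  A(0) + E(4) = (0+4) mod 26 = 4 = E
  R(17) + Z(25) = (17+25) mod 26 = 16 = Q
  D(3) + E(4) = (3+4) mod 26 = 7 = H
Ciphertext: KTEQH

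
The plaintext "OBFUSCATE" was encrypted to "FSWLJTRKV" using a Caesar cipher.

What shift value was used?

Step 1: Compare first letters: O (position 14) -> F (position 5).
Step 2: Shift = (5 - 14) mod 26 = 17.
The shift value is 17.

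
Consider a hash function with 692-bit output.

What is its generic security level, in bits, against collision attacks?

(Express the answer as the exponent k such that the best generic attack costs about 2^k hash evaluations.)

Step 1: The hash has a 692-bit output.
Step 2: Collision resistance means it should be infeasible to find any x != y with h(x) = h(y).
By the birthday bound, a generic collision search succeeds after about sqrt(2^692) = 2^(692/2) = 2^346 evaluations.
Step 3: Security level = 346 bits.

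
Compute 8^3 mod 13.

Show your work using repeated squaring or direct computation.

Step 1: Compute 8^3 mod 13 step by step, reducing modulo 13 at each step.
  8^1 mod 13 = 8
  8^2 mod 13 = (8 * 8) mod 13 = 12
  8^3 mod 13 = (12 * 8) mod 13 = 5
Step 2: Result = 5.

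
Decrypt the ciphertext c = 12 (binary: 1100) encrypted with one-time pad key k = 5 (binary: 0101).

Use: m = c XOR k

Step 1: XOR ciphertext with key:
  Ciphertext: 1100
  Key:        0101
  XOR:        1001
Step 2: Plaintext = 1001 = 9 in decimal.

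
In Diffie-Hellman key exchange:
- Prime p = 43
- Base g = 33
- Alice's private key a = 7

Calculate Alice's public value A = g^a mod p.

Step 1: A = g^a mod p = 33^7 mod 43.
  33^1 mod 43 = 33
  33^2 mod 43 = (33 * 33) mod 43 = 14
  33^3 mod 43 = (14 * 33) mod 43 = 32
  33^4 mod 43 = (32 * 33) mod 43 = 24
  33^5 mod 43 = (24 * 33) mod 43 = 18
  33^6 mod 43 = (18 * 33) mod 43 = 35
  33^7 mod 43 = (35 * 33) mod 43 = 37
Result: A = 37.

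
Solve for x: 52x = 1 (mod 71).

Step 1: We need x such that 52 * x = 1 (mod 71).
Step 2: Using the extended Euclidean algorithm or trial:
  52 * 56 = 2912 = 41 * 71 + 1.
Step 3: Since 2912 mod 71 = 1, the inverse is x = 56.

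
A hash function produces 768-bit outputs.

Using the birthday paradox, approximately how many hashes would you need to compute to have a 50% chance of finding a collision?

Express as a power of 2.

Step 1: The birthday paradox gives collision probability ~50% after sqrt(2^n) = 2^(n/2) hashes.
Step 2: For 768-bit output: 2^(768/2) = 2^384.
Step 3: Approximately 2^384 hash computations needed.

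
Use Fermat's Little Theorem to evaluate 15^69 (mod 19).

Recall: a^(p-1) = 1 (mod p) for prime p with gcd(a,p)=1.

Step 1: Since 19 is prime, by Fermat's Little Theorem: 15^18 = 1 (mod 19).
Step 2: Reduce exponent: 69 mod 18 = 15.
Step 3: So 15^69 = 15^15 (mod 19).
Step 4: 15^15 mod 19 = 8.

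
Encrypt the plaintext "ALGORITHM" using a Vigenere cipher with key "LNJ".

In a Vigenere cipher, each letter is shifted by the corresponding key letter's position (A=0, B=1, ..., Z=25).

Step 1: Repeat key to match plaintext length:
  Plaintext: ALGORITHM
  Key:       LNJLNJLNJ
Step 2: Encrypt each letter:
  A(0) + L(11) = (0+11) mod 26 = 11 = L
  L(11) + N(13) = (11+13) mod 26 = 24 = Y
  G(6) + J(9) = (6+9) mod 26 = 15 = P
  O(14) + L(11) = (14+11) mod 26 = 25 = Z
  R(17) + N(13) = (17+13) mod 26 = 4 = E
  I(8) + J(9) = (8+9) mod 26 = 17 = R
  T(19) + L(11) = (19+11) mod 26 = 4 = E
  H(7) + N(13) = (7+13) mod 26 = 20 = U
  M(12) + J(9) = (12+9) mod 26 = 21 = V
Ciphertext: LYPZEREUV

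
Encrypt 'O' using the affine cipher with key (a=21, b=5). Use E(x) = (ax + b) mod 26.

Step 1: Convert 'O' to number: x = 14.
Step 2: E(14) = (21 * 14 + 5) mod 26 = 299 mod 26 = 13.
Step 3: Convert 13 back to letter: N.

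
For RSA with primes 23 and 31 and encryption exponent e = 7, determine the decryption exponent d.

Step 1: n = 23 * 31 = 713.
Step 2: phi(n) = 22 * 30 = 660.
Step 3: Find d such that 7 * d = 1 (mod 660).
Step 4: d = 7^(-1) mod 660 = 283.
Verification: 7 * 283 = 1981 = 3 * 660 + 1.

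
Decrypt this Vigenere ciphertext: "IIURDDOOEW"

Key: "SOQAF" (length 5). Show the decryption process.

Step 1: Key 'SOQAF' has length 5. Extended key: SOQAFSOQAF
Step 2: Decrypt each position:
  I(8) - S(18) = 16 = Q
  I(8) - O(14) = 20 = U
  U(20) - Q(16) = 4 = E
  R(17) - A(0) = 17 = R
  D(3) - F(5) = 24 = Y
  D(3) - S(18) = 11 = L
  O(14) - O(14) = 0 = A
  O(14) - Q(16) = 24 = Y
  E(4) - A(0) = 4 = E
  W(22) - F(5) = 17 = R
Plaintext: QUERYLAYER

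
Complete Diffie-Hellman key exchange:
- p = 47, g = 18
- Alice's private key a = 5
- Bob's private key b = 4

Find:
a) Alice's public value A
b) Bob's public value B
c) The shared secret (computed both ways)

Step 1: A = g^a mod p = 18^5 mod 47 = 27.
Step 2: B = g^b mod p = 18^4 mod 47 = 25.
Step 3: Alice computes s = B^a mod p = 25^5 mod 47 = 12.
Step 4: Bob computes s = A^b mod p = 27^4 mod 47 = 12.
Both sides agree: shared secret = 12.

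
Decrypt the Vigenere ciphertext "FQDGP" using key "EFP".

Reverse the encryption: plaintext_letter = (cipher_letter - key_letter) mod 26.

Step 1: Extend key: EFPEF
Step 2: Decrypt each letter (c - k) mod 26:
  F(5) - E(4) = (5-4) mod 26 = 1 = B
  Q(16) - F(5) = (16-5) mod 26 = 11 = L
  D(3) - P(15) = (3-15) mod 26 = 14 = O
  G(6) - E(4) = (6-4) mod 26 = 2 = C
  P(15) - F(5) = (15-5) mod 26 = 10 = K
Plaintext: BLOCK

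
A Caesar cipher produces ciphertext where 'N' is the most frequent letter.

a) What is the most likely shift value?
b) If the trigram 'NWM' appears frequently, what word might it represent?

Step 1: In English, 'E' is the most frequent letter (12.7%).
Step 2: The most frequent ciphertext letter is 'N' (position 13).
Step 3: Shift = (13 - 4) mod 26 = 9.
Step 4: Decrypt 'NWM' by shifting back 9:
  N -> E
  W -> N
  M -> D
Step 5: 'NWM' decrypts to 'END'.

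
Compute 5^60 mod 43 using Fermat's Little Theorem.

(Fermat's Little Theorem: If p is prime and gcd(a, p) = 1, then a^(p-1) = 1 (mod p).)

Step 1: Since 43 is prime, by Fermat's Little Theorem: 5^42 = 1 (mod 43).
Step 2: Reduce exponent: 60 mod 42 = 18.
Step 3: So 5^60 = 5^18 (mod 43).
Step 4: 5^18 mod 43 = 11.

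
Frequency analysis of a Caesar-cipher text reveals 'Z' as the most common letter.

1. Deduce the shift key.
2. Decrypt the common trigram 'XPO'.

Step 1: In English, 'E' is the most frequent letter (12.7%).
Step 2: The most frequent ciphertext letter is 'Z' (position 25).
Step 3: Shift = (25 - 4) mod 26 = 21.
Step 4: Decrypt 'XPO' by shifting back 21:
  X -> C
  P -> U
  O -> T
Step 5: 'XPO' decrypts to 'CUT'.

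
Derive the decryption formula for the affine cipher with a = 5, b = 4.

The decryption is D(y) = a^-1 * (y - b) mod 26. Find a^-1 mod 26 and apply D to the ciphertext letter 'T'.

Step 1: Find a^-1, the modular inverse of 5 mod 26.
Step 2: We need 5 * a^-1 = 1 (mod 26).
Step 3: 5 * 21 = 105 = 4 * 26 + 1, so a^-1 = 21.
Step 4: D(y) = 21(y - 4) mod 26.
Step 5: Apply to 'T' (y = 19): D(19) = 21 * (19 - 4) mod 26 = 21 * 15 mod 26 = 3 -> 'D'.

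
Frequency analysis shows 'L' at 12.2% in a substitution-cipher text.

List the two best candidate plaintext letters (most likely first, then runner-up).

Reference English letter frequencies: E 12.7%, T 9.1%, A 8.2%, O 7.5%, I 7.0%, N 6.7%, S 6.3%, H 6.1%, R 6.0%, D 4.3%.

Step 1: Observed frequency of 'L' is 12.2%.
Step 2: Compute distances to each reference frequency and sort:
  E (12.7%): difference = 0.5% <-- BEST
  T (9.1%): difference = 3.1% <-- RUNNER-UP
  A (8.2%): difference = 4.0%
  O (7.5%): difference = 4.7%
  I (7.0%): difference = 5.2%
Step 3: Most likely is 'E' (12.7%, diff 0.5%); second most likely is 'T' (9.1%, diff 3.1%).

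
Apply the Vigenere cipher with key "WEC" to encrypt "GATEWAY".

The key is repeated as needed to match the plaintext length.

Step 1: Repeat key to match plaintext length:
  Plaintext: GATEWAY
  Key:       WECWECW
Step 2: Encrypt each letter:
  G(6) + W(22) = (6+22) mod 26 = 2 = C
  A(0) + E(4) = (0+4) mod 26 = 4 = E
  T(19) + C(2) = (19+2) mod 26 = 21 = V
  E(4) + W(22) = (4+22) mod 26 = 0 = A
  W(22) + E(4) = (22+4) mod 26 = 0 = A
  A(0) + C(2) = (0+2) mod 26 = 2 = C
  Y(24) + W(22) = (24+22) mod 26 = 20 = U
Ciphertext: CEVAACU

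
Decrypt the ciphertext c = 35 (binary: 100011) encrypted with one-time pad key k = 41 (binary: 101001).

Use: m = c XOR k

Step 1: XOR ciphertext with key:
  Ciphertext: 100011
  Key:        101001
  XOR:        001010
Step 2: Plaintext = 001010 = 10 in decimal.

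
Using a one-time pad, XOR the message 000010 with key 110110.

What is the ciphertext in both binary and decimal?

Step 1: Write out the XOR operation bit by bit:
  Message: 000010
  Key:     110110
  XOR:     110100
Step 2: Convert to decimal: 110100 = 52.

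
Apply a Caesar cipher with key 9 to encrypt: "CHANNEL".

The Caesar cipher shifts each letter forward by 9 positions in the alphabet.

Step 1: For each letter, shift forward by 9 positions (mod 26).
  C (position 2) -> position (2+9) mod 26 = 11 -> L
  H (position 7) -> position (7+9) mod 26 = 16 -> Q
  A (position 0) -> position (0+9) mod 26 = 9 -> J
  N (position 13) -> position (13+9) mod 26 = 22 -> W
  N (position 13) -> position (13+9) mod 26 = 22 -> W
  E (position 4) -> position (4+9) mod 26 = 13 -> N
  L (position 11) -> position (11+9) mod 26 = 20 -> U
Result: LQJWWNU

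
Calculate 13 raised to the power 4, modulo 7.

Step 1: Compute 13^4 mod 7 step by step, reducing modulo 7 at each step.
  13^1 mod 7 = 6
  13^2 mod 7 = (6 * 13) mod 7 = 1
  13^3 mod 7 = (1 * 13) mod 7 = 6
  13^4 mod 7 = (6 * 13) mod 7 = 1
Step 2: Result = 1.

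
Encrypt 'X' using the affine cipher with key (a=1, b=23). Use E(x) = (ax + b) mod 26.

Step 1: Convert 'X' to number: x = 23.
Step 2: E(23) = (1 * 23 + 23) mod 26 = 46 mod 26 = 20.
Step 3: Convert 20 back to letter: U.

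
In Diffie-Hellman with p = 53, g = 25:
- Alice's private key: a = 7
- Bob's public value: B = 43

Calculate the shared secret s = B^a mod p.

Step 1: s = B^a mod p = 43^7 mod 53.
  43^1 mod 53 = 43
  43^2 mod 53 = (43 * 43) mod 53 = 47
  43^3 mod 53 = (47 * 43) mod 53 = 7
  43^4 mod 53 = (7 * 43) mod 53 = 36
  43^5 mod 53 = (36 * 43) mod 53 = 11
  43^6 mod 53 = (11 * 43) mod 53 = 49
  43^7 mod 53 = (49 * 43) mod 53 = 40
Result: shared secret = 40.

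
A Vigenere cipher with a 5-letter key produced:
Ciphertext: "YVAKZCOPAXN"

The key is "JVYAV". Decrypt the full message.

Step 1: Key 'JVYAV' has length 5. Extended key: JVYAVJVYAVJ
Step 2: Decrypt each position:
  Y(24) - J(9) = 15 = P
  V(21) - V(21) = 0 = A
  A(0) - Y(24) = 2 = C
  K(10) - A(0) = 10 = K
  Z(25) - V(21) = 4 = E
  C(2) - J(9) = 19 = T
  O(14) - V(21) = 19 = T
  P(15) - Y(24) = 17 = R
  A(0) - A(0) = 0 = A
  X(23) - V(21) = 2 = C
  N(13) - J(9) = 4 = E
Plaintext: PACKETTRACE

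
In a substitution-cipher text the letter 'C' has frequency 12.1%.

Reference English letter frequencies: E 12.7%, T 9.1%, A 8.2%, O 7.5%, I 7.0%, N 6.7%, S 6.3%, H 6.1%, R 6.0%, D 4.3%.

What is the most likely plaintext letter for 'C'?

Step 1: The observed frequency is 12.1%.
Step 2: Compare with English frequencies:
  E: 12.7% (difference: 0.6%) <-- closest
  T: 9.1% (difference: 3.0%)
  A: 8.2% (difference: 3.9%)
  O: 7.5% (difference: 4.6%)
  I: 7.0% (difference: 5.1%)
  N: 6.7% (difference: 5.4%)
  S: 6.3% (difference: 5.8%)
  H: 6.1% (difference: 6.0%)
  R: 6.0% (difference: 6.1%)
  D: 4.3% (difference: 7.8%)
Step 3: 'C' most likely represents 'E' (frequency 12.7%).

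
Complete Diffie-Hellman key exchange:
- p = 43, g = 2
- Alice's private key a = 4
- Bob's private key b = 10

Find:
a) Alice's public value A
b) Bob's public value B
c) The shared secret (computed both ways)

Step 1: A = g^a mod p = 2^4 mod 43 = 16.
Step 2: B = g^b mod p = 2^10 mod 43 = 35.
Step 3: Alice computes s = B^a mod p = 35^4 mod 43 = 11.
Step 4: Bob computes s = A^b mod p = 16^10 mod 43 = 11.
Both sides agree: shared secret = 11.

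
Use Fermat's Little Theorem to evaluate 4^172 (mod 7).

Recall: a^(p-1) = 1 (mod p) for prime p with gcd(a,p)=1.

Step 1: Since 7 is prime, by Fermat's Little Theorem: 4^6 = 1 (mod 7).
Step 2: Reduce exponent: 172 mod 6 = 4.
Step 3: So 4^172 = 4^4 (mod 7).
Step 4: 4^4 mod 7 = 4.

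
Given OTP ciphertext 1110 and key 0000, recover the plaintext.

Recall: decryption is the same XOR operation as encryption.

Step 1: XOR ciphertext with key:
  Ciphertext: 1110
  Key:        0000
  XOR:        1110
Step 2: Plaintext = 1110 = 14 in decimal.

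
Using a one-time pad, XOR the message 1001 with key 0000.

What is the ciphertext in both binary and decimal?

Step 1: Write out the XOR operation bit by bit:
  Message: 1001
  Key:     0000
  XOR:     1001
Step 2: Convert to decimal: 1001 = 9.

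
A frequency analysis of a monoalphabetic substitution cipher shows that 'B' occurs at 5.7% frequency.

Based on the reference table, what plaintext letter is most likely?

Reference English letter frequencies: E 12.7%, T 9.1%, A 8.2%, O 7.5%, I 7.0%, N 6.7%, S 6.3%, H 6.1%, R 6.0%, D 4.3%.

Step 1: The observed frequency is 5.7%.
Step 2: Compare with English frequencies:
  E: 12.7% (difference: 7.0%)
  T: 9.1% (difference: 3.4%)
  A: 8.2% (difference: 2.5%)
  O: 7.5% (difference: 1.8%)
  I: 7.0% (difference: 1.3%)
  N: 6.7% (difference: 1.0%)
  S: 6.3% (difference: 0.6%)
  H: 6.1% (difference: 0.4%)
  R: 6.0% (difference: 0.3%) <-- closest
  D: 4.3% (difference: 1.4%)
Step 3: 'B' most likely represents 'R' (frequency 6.0%).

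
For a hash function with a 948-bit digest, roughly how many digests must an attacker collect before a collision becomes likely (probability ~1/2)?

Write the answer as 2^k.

Step 1: The birthday paradox gives collision probability ~50% after sqrt(2^n) = 2^(n/2) hashes.
Step 2: For 948-bit output: 2^(948/2) = 2^474.
Step 3: Approximately 2^474 hash computations needed.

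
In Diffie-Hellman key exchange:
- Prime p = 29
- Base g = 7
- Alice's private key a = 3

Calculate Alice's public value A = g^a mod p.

Step 1: A = g^a mod p = 7^3 mod 29.
  7^1 mod 29 = 7
  7^2 mod 29 = (7 * 7) mod 29 = 20
  7^3 mod 29 = (20 * 7) mod 29 = 24
Result: A = 24.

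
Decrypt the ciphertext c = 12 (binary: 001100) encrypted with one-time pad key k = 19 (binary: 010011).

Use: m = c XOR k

Step 1: XOR ciphertext with key:
  Ciphertext: 001100
  Key:        010011
  XOR:        011111
Step 2: Plaintext = 011111 = 31 in decimal.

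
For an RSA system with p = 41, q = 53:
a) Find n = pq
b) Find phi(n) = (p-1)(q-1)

Step 1: n = p * q = 41 * 53 = 2173.
Step 2: phi(n) = (p-1)(q-1) = 40 * 52 = 2080.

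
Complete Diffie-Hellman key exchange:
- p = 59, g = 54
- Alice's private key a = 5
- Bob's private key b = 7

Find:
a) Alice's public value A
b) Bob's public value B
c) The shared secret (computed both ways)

Step 1: A = g^a mod p = 54^5 mod 59 = 2.
Step 2: B = g^b mod p = 54^7 mod 59 = 50.
Step 3: Alice computes s = B^a mod p = 50^5 mod 59 = 10.
Step 4: Bob computes s = A^b mod p = 2^7 mod 59 = 10.
Both sides agree: shared secret = 10.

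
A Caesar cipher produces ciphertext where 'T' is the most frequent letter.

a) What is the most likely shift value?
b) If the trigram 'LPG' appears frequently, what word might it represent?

Step 1: In English, 'E' is the most frequent letter (12.7%).
Step 2: The most frequent ciphertext letter is 'T' (position 19).
Step 3: Shift = (19 - 4) mod 26 = 15.
Step 4: Decrypt 'LPG' by shifting back 15:
  L -> W
  P -> A
  G -> R
Step 5: 'LPG' decrypts to 'WAR'.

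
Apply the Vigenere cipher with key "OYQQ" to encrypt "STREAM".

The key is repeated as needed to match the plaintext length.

Step 1: Repeat key to match plaintext length:
  Plaintext: STREAM
  Key:       OYQQOY
Step 2: Encrypt each letter:
  S(18) + O(14) = (18+14) mod 26 = 6 = G
  T(19) + Y(24) = (19+24) mod 26 = 17 = R
  R(17) + Q(16) = (17+16) mod 26 = 7 = H
  E(4) + Q(16) = (4+16) mod 26 = 20 = U
  A(0) + O(14) = (0+14) mod 26 = 14 = O
  M(12) + Y(24) = (12+24) mod 26 = 10 = K
Ciphertext: GRHUOK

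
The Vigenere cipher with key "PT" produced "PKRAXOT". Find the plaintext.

Step 1: Extend key: PTPTPTP
Step 2: Decrypt each letter (c - k) mod 26:
  P(15) - P(15) = (15-15) mod 26 = 0 = A
  K(10) - T(19) = (10-19) mod 26 = 17 = R
  R(17) - P(15) = (17-15) mod 26 = 2 = C
  A(0) - T(19) = (0-19) mod 26 = 7 = H
  X(23) - P(15) = (23-15) mod 26 = 8 = I
  O(14) - T(19) = (14-19) mod 26 = 21 = V
  T(19) - P(15) = (19-15) mod 26 = 4 = E
Plaintext: ARCHIVE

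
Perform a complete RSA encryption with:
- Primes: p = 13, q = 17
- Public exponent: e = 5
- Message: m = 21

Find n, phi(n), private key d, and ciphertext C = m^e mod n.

Step 1: n = 13 * 17 = 221.
Step 2: phi(n) = (13-1)(17-1) = 12 * 16 = 192.
Step 3: Find d = 5^(-1) mod 192 = 77.
  Verify: 5 * 77 = 385 = 1 (mod 192).
Step 4: C = 21^5 mod 221 = 21.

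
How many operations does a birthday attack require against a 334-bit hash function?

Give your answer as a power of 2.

Step 1: The birthday paradox gives collision probability ~50% after sqrt(2^n) = 2^(n/2) hashes.
Step 2: For 334-bit output: 2^(334/2) = 2^167.
Step 3: Approximately 2^167 hash computations needed.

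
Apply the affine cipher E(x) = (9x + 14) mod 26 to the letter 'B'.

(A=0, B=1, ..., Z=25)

Step 1: Convert 'B' to number: x = 1.
Step 2: E(1) = (9 * 1 + 14) mod 26 = 23 mod 26 = 23.
Step 3: Convert 23 back to letter: X.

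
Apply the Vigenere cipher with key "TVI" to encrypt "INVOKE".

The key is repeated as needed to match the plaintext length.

Step 1: Repeat key to match plaintext length:
  Plaintext: INVOKE
  Key:       TVITVI
Step 2: Encrypt each letter:
  I(8) + T(19) = (8+19) mod 26 = 1 = B
  N(13) + V(21) = (13+21) mod 26 = 8 = I
  V(21) + I(8) = (21+8) mod 26 = 3 = D
  O(14) + T(19) = (14+19) mod 26 = 7 = H
  K(10) + V(21) = (10+21) mod 26 = 5 = F
  E(4) + I(8) = (4+8) mod 26 = 12 = M
Ciphertext: BIDHFM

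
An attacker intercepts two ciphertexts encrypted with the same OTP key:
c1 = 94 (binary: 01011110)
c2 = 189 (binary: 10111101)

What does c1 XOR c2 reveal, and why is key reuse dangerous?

Step 1: c1 XOR c2 = (m1 XOR k) XOR (m2 XOR k).
Step 2: By XOR associativity/commutativity: = m1 XOR m2 XOR k XOR k = m1 XOR m2.
Step 3: 01011110 XOR 10111101 = 11100011 = 227.
Step 4: The key cancels out! An attacker learns m1 XOR m2 = 227, revealing the relationship between plaintexts.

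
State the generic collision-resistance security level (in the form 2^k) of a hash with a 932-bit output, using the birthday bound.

Step 1: The birthday paradox gives collision probability ~50% after sqrt(2^n) = 2^(n/2) hashes.
Step 2: For 932-bit output: 2^(932/2) = 2^466.
Step 3: Approximately 2^466 hash computations needed.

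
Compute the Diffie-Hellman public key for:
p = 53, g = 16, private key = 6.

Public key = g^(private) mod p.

Step 1: A = g^a mod p = 16^6 mod 53.
  16^1 mod 53 = 16
  16^2 mod 53 = (16 * 16) mod 53 = 44
  16^3 mod 53 = (44 * 16) mod 53 = 15
  16^4 mod 53 = (15 * 16) mod 53 = 28
  16^5 mod 53 = (28 * 16) mod 53 = 24
  16^6 mod 53 = (24 * 16) mod 53 = 13
Result: A = 13.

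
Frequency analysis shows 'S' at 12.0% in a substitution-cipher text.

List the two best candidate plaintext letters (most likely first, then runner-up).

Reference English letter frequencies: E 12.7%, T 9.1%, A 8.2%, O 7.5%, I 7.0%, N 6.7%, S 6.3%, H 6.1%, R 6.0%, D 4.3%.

Step 1: Observed frequency of 'S' is 12.0%.
Step 2: Compute distances to each reference frequency and sort:
  E (12.7%): difference = 0.7% <-- BEST
  T (9.1%): difference = 2.9% <-- RUNNER-UP
  A (8.2%): difference = 3.8%
  O (7.5%): difference = 4.5%
  I (7.0%): difference = 5.0%
Step 3: Most likely is 'E' (12.7%, diff 0.7%); second most likely is 'T' (9.1%, diff 2.9%).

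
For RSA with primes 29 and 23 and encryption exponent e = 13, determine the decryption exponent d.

Step 1: n = 29 * 23 = 667.
Step 2: phi(n) = 28 * 22 = 616.
Step 3: Find d such that 13 * d = 1 (mod 616).
Step 4: d = 13^(-1) mod 616 = 237.
Verification: 13 * 237 = 3081 = 5 * 616 + 1.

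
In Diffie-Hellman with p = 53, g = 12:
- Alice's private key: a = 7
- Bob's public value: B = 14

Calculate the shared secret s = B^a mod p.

Step 1: s = B^a mod p = 14^7 mod 53.
  14^1 mod 53 = 14
  14^2 mod 53 = (14 * 14) mod 53 = 37
  14^3 mod 53 = (37 * 14) mod 53 = 41
  14^4 mod 53 = (41 * 14) mod 53 = 44
  14^5 mod 53 = (44 * 14) mod 53 = 33
  14^6 mod 53 = (33 * 14) mod 53 = 38
  14^7 mod 53 = (38 * 14) mod 53 = 2
Result: shared secret = 2.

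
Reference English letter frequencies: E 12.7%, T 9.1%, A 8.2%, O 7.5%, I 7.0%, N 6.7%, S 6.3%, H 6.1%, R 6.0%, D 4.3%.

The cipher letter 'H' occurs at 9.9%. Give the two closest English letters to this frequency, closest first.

Step 1: Observed frequency of 'H' is 9.9%.
Step 2: Compute distances to each reference frequency and sort:
  T (9.1%): difference = 0.8% <-- BEST
  A (8.2%): difference = 1.7% <-- RUNNER-UP
  O (7.5%): difference = 2.4%
  E (12.7%): difference = 2.8%
  I (7.0%): difference = 2.9%
Step 3: Most likely is 'T' (9.1%, diff 0.8%); second most likely is 'A' (8.2%, diff 1.7%).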